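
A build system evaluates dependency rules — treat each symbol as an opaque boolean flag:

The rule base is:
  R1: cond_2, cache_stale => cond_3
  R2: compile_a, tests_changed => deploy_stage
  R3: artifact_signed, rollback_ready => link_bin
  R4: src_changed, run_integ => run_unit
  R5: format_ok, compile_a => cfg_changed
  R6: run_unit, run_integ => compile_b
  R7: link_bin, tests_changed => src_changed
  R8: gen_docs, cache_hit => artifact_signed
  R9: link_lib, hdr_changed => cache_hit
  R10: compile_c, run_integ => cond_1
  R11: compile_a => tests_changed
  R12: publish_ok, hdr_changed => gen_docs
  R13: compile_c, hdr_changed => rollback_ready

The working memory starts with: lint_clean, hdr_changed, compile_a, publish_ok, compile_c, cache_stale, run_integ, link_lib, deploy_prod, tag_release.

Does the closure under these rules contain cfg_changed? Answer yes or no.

no

Round 1 — R9, R10, R11, R12, R13, derive cache_hit, cond_1, tests_changed, gen_docs, rollback_ready.
Round 2 — R2, R8, derive deploy_stage, artifact_signed.
Round 3 — R3, derive link_bin.
Round 4 — R7, derive src_changed.
Round 5 — R4, derive run_unit.
Round 6 — R6, derive compile_b.
Fixed point reached. cfg_changed is concluded only by R5; R5 needs format_ok (never derived).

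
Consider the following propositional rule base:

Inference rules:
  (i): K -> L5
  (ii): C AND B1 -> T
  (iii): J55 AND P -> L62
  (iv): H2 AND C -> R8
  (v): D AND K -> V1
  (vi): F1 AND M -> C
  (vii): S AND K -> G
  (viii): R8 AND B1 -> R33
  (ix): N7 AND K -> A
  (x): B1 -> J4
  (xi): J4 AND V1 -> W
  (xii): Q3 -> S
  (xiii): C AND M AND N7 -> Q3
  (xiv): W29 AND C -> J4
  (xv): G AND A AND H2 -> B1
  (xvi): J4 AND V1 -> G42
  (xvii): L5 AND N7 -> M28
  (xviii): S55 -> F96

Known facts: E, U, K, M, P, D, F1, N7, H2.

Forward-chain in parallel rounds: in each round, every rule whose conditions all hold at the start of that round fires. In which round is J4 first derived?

Round 1 — (i), (v), (vi), (ix), derive L5, V1, C, A.
Round 2 — (iv), (xiii), (xvii), derive R8, Q3, M28.
Round 3 — (xii), derive S.
Round 4 — (vii), derive G.
Round 5 — (xv), derive B1.
Round 6 — (ii), (viii), (x), derive T, R33, J4.
J4 first appears in round 6.

6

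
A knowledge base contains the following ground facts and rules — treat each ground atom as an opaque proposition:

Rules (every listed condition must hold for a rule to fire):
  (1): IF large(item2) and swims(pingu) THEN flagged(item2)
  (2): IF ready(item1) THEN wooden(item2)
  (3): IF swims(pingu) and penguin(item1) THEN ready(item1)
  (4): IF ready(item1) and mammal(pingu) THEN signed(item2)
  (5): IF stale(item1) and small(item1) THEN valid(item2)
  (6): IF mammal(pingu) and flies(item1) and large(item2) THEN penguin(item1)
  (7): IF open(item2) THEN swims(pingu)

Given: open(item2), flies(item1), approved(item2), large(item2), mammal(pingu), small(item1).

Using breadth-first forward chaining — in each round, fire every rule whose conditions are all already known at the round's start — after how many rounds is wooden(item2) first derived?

3

Round 1: (6) [IF mammal(pingu) and flies(item1) and large(item2) THEN penguin(item1)]; (7) [IF open(item2) THEN swims(pingu)]. Adds penguin(item1), swims(pingu).
Round 2: (1) [IF large(item2) and swims(pingu) THEN flagged(item2)]; (3) [IF swims(pingu) and penguin(item1) THEN ready(item1)]. Adds flagged(item2), ready(item1).
Round 3: (2) [IF ready(item1) THEN wooden(item2)]; (4) [IF ready(item1) and mammal(pingu) THEN signed(item2)]. Adds wooden(item2), signed(item2).
wooden(item2) first appears in round 3.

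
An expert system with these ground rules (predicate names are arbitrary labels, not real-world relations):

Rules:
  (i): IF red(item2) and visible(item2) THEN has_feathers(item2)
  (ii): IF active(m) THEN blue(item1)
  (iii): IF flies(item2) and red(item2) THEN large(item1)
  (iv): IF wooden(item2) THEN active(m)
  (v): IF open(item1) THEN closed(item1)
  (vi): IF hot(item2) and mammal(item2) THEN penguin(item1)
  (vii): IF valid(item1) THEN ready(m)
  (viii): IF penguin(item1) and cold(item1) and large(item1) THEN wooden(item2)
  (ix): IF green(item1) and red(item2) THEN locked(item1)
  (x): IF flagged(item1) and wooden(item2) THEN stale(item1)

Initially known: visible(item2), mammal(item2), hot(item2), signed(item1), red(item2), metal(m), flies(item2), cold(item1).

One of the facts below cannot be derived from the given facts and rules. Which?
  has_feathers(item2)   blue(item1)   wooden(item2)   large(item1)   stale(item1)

[1] (i) [IF red(item2) and visible(item2) THEN has_feathers(item2)]; (iii) [IF flies(item2) and red(item2) THEN large(item1)]; (vi) [IF hot(item2) and mammal(item2) THEN penguin(item1)]. ⇒ new: has_feathers(item2), large(item1), penguin(item1).
[2] (viii) [IF penguin(item1) and cold(item1) and large(item1) THEN wooden(item2)]. ⇒ new: wooden(item2).
[3] (iv) [IF wooden(item2) THEN active(m)]. ⇒ new: active(m).
[4] (ii) [IF active(m) THEN blue(item1)]. ⇒ new: blue(item1).
Derived: wooden(item2) (round 2), large(item1) (round 1), has_feathers(item2) (round 1), blue(item1) (round 4). stale(item1) never appears in any round.

stale(item1)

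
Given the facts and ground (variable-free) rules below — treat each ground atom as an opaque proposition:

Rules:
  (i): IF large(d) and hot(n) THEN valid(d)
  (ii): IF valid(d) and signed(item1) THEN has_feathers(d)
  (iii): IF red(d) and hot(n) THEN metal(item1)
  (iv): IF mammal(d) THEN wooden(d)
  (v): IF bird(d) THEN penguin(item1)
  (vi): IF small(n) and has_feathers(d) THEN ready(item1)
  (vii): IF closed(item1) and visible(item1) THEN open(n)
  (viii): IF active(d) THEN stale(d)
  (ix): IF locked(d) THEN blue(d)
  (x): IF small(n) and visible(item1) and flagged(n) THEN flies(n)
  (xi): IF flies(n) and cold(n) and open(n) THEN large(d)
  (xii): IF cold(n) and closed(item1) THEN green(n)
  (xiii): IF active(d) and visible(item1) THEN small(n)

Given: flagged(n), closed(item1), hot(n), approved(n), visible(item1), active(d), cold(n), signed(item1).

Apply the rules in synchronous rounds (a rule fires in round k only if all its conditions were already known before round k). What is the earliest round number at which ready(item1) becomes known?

6

[1] (vii) [IF closed(item1) and visible(item1) THEN open(n)]; (viii) [IF active(d) THEN stale(d)]; (xii) [IF cold(n) and closed(item1) THEN green(n)]; (xiii) [IF active(d) and visible(item1) THEN small(n)]. ⇒ new: open(n), stale(d), green(n), small(n).
[2] (x) [IF small(n) and visible(item1) and flagged(n) THEN flies(n)]. ⇒ new: flies(n).
[3] (xi) [IF flies(n) and cold(n) and open(n) THEN large(d)]. ⇒ new: large(d).
[4] (i) [IF large(d) and hot(n) THEN valid(d)]. ⇒ new: valid(d).
[5] (ii) [IF valid(d) and signed(item1) THEN has_feathers(d)]. ⇒ new: has_feathers(d).
[6] (vi) [IF small(n) and has_feathers(d) THEN ready(item1)]. ⇒ new: ready(item1).
ready(item1) first appears in round 6.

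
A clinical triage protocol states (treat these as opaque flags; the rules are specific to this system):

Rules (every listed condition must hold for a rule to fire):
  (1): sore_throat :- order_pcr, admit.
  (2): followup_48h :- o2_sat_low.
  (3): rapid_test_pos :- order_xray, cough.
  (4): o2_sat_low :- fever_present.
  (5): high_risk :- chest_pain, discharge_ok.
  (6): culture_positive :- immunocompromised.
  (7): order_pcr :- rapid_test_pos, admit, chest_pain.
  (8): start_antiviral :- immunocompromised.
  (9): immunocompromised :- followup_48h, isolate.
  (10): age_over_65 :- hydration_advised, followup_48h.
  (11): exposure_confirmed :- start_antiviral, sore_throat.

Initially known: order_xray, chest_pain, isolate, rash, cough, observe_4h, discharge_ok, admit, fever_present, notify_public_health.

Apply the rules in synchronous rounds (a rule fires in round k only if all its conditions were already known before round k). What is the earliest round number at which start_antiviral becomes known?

4

Round 1 — (3), (4), (5), derive rapid_test_pos, o2_sat_low, high_risk.
Round 2 — (2), (7), derive followup_48h, order_pcr.
Round 3 — (1), (9), derive sore_throat, immunocompromised.
Round 4 — (6), (8), derive culture_positive, start_antiviral.
start_antiviral first appears in round 4.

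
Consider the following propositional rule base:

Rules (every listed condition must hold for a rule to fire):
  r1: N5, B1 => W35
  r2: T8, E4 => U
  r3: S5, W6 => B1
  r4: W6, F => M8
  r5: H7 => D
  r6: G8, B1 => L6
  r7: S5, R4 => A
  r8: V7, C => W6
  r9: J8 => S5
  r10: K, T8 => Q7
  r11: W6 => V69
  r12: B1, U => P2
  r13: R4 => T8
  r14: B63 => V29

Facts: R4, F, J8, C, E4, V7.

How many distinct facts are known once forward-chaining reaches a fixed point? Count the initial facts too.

15

[1] r8 [V7, C => W6]; r9 [J8 => S5]; r13 [R4 => T8]. ⇒ new: W6, S5, T8.
[2] r2 [T8, E4 => U]; r3 [S5, W6 => B1]; r4 [W6, F => M8]; r7 [S5, R4 => A]; r11 [W6 => V69]. ⇒ new: U, B1, M8, A, V69.
[3] r12 [B1, U => P2]. ⇒ new: P2.
Closure: {A, B1, C, E4, F, J8, M8, P2, R4, S5, T8, U, V69, V7, W6} — 15 facts.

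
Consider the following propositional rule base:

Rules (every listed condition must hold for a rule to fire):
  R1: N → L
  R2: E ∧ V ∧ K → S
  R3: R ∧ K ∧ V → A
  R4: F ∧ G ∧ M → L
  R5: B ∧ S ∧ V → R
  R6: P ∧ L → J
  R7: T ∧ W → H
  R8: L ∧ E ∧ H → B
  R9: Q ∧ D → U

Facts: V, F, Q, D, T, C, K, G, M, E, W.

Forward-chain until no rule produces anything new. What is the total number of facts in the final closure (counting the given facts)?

Round 1 — R2, R4, R7, R9, derive S, L, H, U.
Round 2 — R8, derive B.
Round 3 — R5, derive R.
Round 4 — R3, derive A.
Closure: {A, B, C, D, E, F, G, H, K, L, M, Q, R, S, T, U, V, W} — 18 facts.

18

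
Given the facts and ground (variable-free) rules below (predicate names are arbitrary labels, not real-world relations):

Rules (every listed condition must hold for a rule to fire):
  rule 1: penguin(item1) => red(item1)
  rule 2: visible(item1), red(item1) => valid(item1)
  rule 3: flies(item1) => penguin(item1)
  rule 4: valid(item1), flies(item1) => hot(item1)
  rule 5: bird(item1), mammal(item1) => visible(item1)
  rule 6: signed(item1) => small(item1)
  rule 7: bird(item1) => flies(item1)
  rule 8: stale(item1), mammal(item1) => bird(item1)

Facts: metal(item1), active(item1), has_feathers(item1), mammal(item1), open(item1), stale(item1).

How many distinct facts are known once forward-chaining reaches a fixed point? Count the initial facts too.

13

Round 1: rule 8 [stale(item1), mammal(item1) => bird(item1)]. New: bird(item1).
Round 2: rule 5 [bird(item1), mammal(item1) => visible(item1)]; rule 7 [bird(item1) => flies(item1)]. New: visible(item1), flies(item1).
Round 3: rule 3 [flies(item1) => penguin(item1)]. New: penguin(item1).
Round 4: rule 1 [penguin(item1) => red(item1)]. New: red(item1).
Round 5: rule 2 [visible(item1), red(item1) => valid(item1)]. New: valid(item1).
Round 6: rule 4 [valid(item1), flies(item1) => hot(item1)]. New: hot(item1).
Closure: {active(item1), bird(item1), flies(item1), has_feathers(item1), hot(item1), mammal(item1), metal(item1), open(item1), penguin(item1), red(item1), stale(item1), valid(item1), visible(item1)} — 13 facts.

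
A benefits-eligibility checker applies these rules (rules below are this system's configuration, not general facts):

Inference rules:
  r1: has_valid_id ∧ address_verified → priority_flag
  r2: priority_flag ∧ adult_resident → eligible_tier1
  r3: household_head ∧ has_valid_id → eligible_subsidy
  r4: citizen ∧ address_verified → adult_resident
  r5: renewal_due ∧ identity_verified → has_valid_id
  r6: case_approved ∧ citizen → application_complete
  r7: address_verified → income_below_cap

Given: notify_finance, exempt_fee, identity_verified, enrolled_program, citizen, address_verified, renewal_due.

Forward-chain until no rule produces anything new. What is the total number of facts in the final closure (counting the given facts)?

12

Round 1: r4 [citizen ∧ address_verified → adult_resident]; r5 [renewal_due ∧ identity_verified → has_valid_id]; r7 [address_verified → income_below_cap]. New: adult_resident, has_valid_id, income_below_cap.
Round 2: r1 [has_valid_id ∧ address_verified → priority_flag]. New: priority_flag.
Round 3: r2 [priority_flag ∧ adult_resident → eligible_tier1]. New: eligible_tier1.
Closure: {address_verified, adult_resident, citizen, eligible_tier1, enrolled_program, exempt_fee, has_valid_id, identity_verified, income_below_cap, notify_finance, priority_flag, renewal_due} — 12 facts.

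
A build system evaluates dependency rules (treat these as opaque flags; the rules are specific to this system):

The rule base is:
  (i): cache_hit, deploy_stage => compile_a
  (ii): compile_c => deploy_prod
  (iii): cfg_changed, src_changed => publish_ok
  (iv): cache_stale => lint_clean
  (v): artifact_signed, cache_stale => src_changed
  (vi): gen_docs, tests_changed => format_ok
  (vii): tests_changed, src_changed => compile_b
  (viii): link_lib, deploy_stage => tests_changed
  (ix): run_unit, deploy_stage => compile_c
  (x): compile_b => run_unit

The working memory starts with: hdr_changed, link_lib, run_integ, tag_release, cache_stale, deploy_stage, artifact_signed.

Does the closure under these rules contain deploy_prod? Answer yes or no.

[1] (iv) [cache_stale => lint_clean]; (v) [artifact_signed, cache_stale => src_changed]; (viii) [link_lib, deploy_stage => tests_changed]. ⇒ new: lint_clean, src_changed, tests_changed.
[2] (vii) [tests_changed, src_changed => compile_b]. ⇒ new: compile_b.
[3] (x) [compile_b => run_unit]. ⇒ new: run_unit.
[4] (ix) [run_unit, deploy_stage => compile_c]. ⇒ new: compile_c.
[5] (ii) [compile_c => deploy_prod]. ⇒ new: deploy_prod.
deploy_prod appears in round 5, so it is derivable.

yes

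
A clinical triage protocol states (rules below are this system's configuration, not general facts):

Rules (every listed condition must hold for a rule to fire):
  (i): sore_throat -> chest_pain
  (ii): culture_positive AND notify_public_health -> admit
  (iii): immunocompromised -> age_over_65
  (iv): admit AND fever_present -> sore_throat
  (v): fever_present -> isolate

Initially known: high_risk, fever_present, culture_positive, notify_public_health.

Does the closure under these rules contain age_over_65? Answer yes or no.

[1] (ii) [culture_positive AND notify_public_health -> admit]; (v) [fever_present -> isolate]. ⇒ new: admit, isolate.
[2] (iv) [admit AND fever_present -> sore_throat]. ⇒ new: sore_throat.
[3] (i) [sore_throat -> chest_pain]. ⇒ new: chest_pain.
Fixed point reached. age_over_65 is concluded only by (iii); (iii) needs immunocompromised (never derived).

no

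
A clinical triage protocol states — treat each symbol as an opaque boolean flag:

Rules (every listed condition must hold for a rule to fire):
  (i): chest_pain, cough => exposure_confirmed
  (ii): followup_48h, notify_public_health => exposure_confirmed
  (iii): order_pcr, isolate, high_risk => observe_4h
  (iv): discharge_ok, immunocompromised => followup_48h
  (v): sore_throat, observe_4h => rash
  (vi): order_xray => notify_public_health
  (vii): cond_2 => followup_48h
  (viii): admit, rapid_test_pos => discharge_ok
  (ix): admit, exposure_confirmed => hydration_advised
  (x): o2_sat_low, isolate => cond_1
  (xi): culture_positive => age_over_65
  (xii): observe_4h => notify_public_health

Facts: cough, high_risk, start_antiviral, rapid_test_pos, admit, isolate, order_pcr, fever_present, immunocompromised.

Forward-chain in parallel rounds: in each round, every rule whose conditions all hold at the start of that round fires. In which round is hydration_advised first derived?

4

[1] (iii) [order_pcr, isolate, high_risk => observe_4h]; (viii) [admit, rapid_test_pos => discharge_ok]. ⇒ new: observe_4h, discharge_ok.
[2] (iv) [discharge_ok, immunocompromised => followup_48h]; (xii) [observe_4h => notify_public_health]. ⇒ new: followup_48h, notify_public_health.
[3] (ii) [followup_48h, notify_public_health => exposure_confirmed]. ⇒ new: exposure_confirmed.
[4] (ix) [admit, exposure_confirmed => hydration_advised]. ⇒ new: hydration_advised.
hydration_advised first appears in round 4.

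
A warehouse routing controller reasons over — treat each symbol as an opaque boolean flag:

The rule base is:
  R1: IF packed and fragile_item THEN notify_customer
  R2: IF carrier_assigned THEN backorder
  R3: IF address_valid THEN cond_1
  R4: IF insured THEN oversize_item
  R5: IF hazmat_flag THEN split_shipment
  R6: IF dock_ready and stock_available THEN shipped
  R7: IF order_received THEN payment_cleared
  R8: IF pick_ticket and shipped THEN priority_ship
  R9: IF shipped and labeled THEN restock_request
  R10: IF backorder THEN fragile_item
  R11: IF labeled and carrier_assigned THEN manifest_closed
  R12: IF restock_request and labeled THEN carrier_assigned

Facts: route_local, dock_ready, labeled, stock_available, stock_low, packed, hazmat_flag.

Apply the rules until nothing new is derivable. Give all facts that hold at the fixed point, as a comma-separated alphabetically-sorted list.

Round 1: R5 [IF hazmat_flag THEN split_shipment]; R6 [IF dock_ready and stock_available THEN shipped]. Adds split_shipment, shipped.
Round 2: R9 [IF shipped and labeled THEN restock_request]. Adds restock_request.
Round 3: R12 [IF restock_request and labeled THEN carrier_assigned]. Adds carrier_assigned.
Round 4: R2 [IF carrier_assigned THEN backorder]; R11 [IF labeled and carrier_assigned THEN manifest_closed]. Adds backorder, manifest_closed.
Round 5: R10 [IF backorder THEN fragile_item]. Adds fragile_item.
Round 6: R1 [IF packed and fragile_item THEN notify_customer]. Adds notify_customer.

backorder, carrier_assigned, dock_ready, fragile_item, hazmat_flag, labeled, manifest_closed, notify_customer, packed, restock_request, route_local, shipped, split_shipment, stock_available, stock_low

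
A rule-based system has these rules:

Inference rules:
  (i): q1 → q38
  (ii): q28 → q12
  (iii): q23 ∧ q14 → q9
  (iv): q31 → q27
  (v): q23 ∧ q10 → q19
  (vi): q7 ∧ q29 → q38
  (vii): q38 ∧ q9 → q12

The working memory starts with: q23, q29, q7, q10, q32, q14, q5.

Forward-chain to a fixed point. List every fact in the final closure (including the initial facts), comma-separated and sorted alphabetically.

Round 1: (iii) [q23 ∧ q14 → q9]; (v) [q23 ∧ q10 → q19]; (vi) [q7 ∧ q29 → q38]. New: q9, q19, q38.
Round 2: (vii) [q38 ∧ q9 → q12]. New: q12.

q10, q12, q14, q19, q23, q29, q32, q38, q5, q7, q9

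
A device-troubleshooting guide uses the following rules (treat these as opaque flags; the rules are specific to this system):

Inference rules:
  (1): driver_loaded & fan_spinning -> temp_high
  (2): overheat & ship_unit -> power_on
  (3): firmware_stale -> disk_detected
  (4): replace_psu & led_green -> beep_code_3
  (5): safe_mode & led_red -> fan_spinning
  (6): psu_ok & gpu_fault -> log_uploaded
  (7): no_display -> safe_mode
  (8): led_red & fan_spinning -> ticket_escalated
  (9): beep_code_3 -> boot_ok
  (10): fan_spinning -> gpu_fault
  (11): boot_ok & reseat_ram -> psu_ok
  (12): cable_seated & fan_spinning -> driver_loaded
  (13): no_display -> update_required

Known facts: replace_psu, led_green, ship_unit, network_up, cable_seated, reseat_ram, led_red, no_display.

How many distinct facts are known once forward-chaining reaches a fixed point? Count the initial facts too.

19

Round 1 fires (4), (7), (13), giving beep_code_3, safe_mode, update_required.
Round 2 fires (5), (9), giving fan_spinning, boot_ok.
Round 3 fires (8), (10), (11), (12), giving ticket_escalated, gpu_fault, psu_ok, driver_loaded.
Round 4 fires (1), (6), giving temp_high, log_uploaded.
Closure: {beep_code_3, boot_ok, cable_seated, driver_loaded, fan_spinning, gpu_fault, led_green, led_red, log_uploaded, network_up, no_display, psu_ok, replace_psu, reseat_ram, safe_mode, ship_unit, temp_high, ticket_escalated, update_required} — 19 facts.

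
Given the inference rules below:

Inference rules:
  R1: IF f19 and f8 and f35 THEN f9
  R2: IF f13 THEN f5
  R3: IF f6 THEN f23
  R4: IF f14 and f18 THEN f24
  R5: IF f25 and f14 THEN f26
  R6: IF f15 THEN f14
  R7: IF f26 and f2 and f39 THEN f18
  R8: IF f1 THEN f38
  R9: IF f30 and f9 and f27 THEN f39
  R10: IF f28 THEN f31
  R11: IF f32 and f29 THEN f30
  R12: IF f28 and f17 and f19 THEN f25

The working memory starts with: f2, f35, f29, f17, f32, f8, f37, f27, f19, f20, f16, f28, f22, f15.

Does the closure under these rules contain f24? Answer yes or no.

Round 1: R1 [IF f19 and f8 and f35 THEN f9]; R6 [IF f15 THEN f14]; R10 [IF f28 THEN f31]; R11 [IF f32 and f29 THEN f30]; R12 [IF f28 and f17 and f19 THEN f25]. Adds f9, f14, f31, f30, f25.
Round 2: R5 [IF f25 and f14 THEN f26]; R9 [IF f30 and f9 and f27 THEN f39]. Adds f26, f39.
Round 3: R7 [IF f26 and f2 and f39 THEN f18]. Adds f18.
Round 4: R4 [IF f14 and f18 THEN f24]. Adds f24.
f24 appears in round 4, so it is derivable.

yes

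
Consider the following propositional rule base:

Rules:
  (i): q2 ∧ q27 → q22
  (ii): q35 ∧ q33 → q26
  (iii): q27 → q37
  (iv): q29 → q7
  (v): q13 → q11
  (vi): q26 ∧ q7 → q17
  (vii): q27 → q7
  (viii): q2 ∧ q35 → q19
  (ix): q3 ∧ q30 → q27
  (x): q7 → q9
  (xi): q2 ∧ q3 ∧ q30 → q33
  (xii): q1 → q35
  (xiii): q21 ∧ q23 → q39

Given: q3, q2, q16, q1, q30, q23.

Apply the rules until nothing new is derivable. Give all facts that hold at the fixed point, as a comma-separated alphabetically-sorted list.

Round 1 fires (ix), (xi), (xii), giving q27, q33, q35.
Round 2 fires (i), (ii), (iii), (vii), (viii), giving q22, q26, q37, q7, q19.
Round 3 fires (vi), (x), giving q17, q9.

q1, q16, q17, q19, q2, q22, q23, q26, q27, q3, q30, q33, q35, q37, q7, q9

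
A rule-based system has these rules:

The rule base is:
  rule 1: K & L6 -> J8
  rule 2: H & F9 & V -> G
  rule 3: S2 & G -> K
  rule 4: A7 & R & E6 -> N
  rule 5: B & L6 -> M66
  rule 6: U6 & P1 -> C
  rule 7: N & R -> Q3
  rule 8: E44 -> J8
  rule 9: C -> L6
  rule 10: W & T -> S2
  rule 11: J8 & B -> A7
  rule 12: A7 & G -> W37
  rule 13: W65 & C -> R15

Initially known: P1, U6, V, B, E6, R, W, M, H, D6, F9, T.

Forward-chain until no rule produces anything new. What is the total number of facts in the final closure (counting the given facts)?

Round 1: rule 2 [H & F9 & V -> G]; rule 6 [U6 & P1 -> C]; rule 10 [W & T -> S2]. New: G, C, S2.
Round 2: rule 3 [S2 & G -> K]; rule 9 [C -> L6]. New: K, L6.
Round 3: rule 1 [K & L6 -> J8]; rule 5 [B & L6 -> M66]. New: J8, M66.
Round 4: rule 11 [J8 & B -> A7]. New: A7.
Round 5: rule 4 [A7 & R & E6 -> N]; rule 12 [A7 & G -> W37]. New: N, W37.
Round 6: rule 7 [N & R -> Q3]. New: Q3.
Closure: {A7, B, C, D6, E6, F9, G, H, J8, K, L6, M, M66, N, P1, Q3, R, S2, T, U6, V, W, W37} — 23 facts.

23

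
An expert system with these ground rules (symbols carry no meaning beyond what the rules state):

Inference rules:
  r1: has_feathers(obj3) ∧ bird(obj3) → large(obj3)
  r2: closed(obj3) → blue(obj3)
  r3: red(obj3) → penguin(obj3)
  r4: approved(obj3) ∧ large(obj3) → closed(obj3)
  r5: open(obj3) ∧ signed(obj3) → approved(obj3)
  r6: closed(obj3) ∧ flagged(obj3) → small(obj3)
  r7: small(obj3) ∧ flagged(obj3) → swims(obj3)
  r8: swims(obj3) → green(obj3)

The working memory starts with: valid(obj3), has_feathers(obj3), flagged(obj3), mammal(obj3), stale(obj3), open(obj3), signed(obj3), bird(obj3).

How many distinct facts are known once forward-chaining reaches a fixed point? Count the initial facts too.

Round 1 fires r1, r5, giving large(obj3), approved(obj3).
Round 2 fires r4, giving closed(obj3).
Round 3 fires r2, r6, giving blue(obj3), small(obj3).
Round 4 fires r7, giving swims(obj3).
Round 5 fires r8, giving green(obj3).
Closure: {approved(obj3), bird(obj3), blue(obj3), closed(obj3), flagged(obj3), green(obj3), has_feathers(obj3), large(obj3), mammal(obj3), open(obj3), signed(obj3), small(obj3), stale(obj3), swims(obj3), valid(obj3)} — 15 facts.

15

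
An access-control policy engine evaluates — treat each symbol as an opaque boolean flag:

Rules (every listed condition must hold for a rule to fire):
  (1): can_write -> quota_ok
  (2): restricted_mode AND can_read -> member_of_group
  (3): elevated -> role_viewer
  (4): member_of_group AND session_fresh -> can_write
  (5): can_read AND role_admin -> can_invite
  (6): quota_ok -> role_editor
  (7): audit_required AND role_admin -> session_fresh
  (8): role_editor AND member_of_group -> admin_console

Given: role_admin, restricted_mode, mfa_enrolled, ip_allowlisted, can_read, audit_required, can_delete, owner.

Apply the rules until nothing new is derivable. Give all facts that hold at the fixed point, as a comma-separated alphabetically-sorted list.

Round 1 — (2), (5), (7), derive member_of_group, can_invite, session_fresh.
Round 2 — (4), derive can_write.
Round 3 — (1), derive quota_ok.
Round 4 — (6), derive role_editor.
Round 5 — (8), derive admin_console.

admin_console, audit_required, can_delete, can_invite, can_read, can_write, ip_allowlisted, member_of_group, mfa_enrolled, owner, quota_ok, restricted_mode, role_admin, role_editor, session_fresh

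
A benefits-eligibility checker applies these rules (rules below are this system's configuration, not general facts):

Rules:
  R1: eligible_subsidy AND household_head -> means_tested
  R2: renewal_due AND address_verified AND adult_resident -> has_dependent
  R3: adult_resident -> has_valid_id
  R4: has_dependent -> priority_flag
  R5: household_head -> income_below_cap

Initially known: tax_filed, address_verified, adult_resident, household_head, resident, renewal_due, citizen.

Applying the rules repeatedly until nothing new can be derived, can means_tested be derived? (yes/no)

Round 1 — R2, R3, R5, derive has_dependent, has_valid_id, income_below_cap.
Round 2 — R4, derive priority_flag.
Fixed point reached. means_tested is concluded only by R1; R1 needs eligible_subsidy (never derived).

no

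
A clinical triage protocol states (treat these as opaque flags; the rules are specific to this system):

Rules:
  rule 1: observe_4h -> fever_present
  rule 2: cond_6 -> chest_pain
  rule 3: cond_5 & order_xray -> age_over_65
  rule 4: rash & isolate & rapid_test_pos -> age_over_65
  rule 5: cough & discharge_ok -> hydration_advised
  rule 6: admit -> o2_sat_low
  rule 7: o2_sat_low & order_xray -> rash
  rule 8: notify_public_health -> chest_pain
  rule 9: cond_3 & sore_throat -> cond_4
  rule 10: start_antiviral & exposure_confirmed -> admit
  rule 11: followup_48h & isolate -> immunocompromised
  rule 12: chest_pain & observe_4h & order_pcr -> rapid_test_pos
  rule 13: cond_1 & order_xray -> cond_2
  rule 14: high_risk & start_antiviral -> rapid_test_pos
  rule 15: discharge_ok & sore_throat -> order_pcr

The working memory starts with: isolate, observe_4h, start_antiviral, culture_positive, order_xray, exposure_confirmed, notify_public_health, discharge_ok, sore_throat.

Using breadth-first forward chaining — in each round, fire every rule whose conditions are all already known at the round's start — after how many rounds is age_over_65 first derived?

Round 1: rule 1 [observe_4h -> fever_present]; rule 8 [notify_public_health -> chest_pain]; rule 10 [start_antiviral & exposure_confirmed -> admit]; rule 15 [discharge_ok & sore_throat -> order_pcr]. Adds fever_present, chest_pain, admit, order_pcr.
Round 2: rule 6 [admit -> o2_sat_low]; rule 12 [chest_pain & observe_4h & order_pcr -> rapid_test_pos]. Adds o2_sat_low, rapid_test_pos.
Round 3: rule 7 [o2_sat_low & order_xray -> rash]. Adds rash.
Round 4: rule 4 [rash & isolate & rapid_test_pos -> age_over_65]. Adds age_over_65.
age_over_65 first appears in round 4.

4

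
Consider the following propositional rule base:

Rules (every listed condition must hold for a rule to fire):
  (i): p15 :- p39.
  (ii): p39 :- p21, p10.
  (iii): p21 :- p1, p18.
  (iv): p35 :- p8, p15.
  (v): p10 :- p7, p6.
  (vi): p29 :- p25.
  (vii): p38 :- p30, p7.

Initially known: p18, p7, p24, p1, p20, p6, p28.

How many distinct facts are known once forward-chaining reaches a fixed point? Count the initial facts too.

Round 1 — (iii), (v), derive p21, p10.
Round 2 — (ii), derive p39.
Round 3 — (i), derive p15.
Closure: {p1, p10, p15, p18, p20, p21, p24, p28, p39, p6, p7} — 11 facts.

11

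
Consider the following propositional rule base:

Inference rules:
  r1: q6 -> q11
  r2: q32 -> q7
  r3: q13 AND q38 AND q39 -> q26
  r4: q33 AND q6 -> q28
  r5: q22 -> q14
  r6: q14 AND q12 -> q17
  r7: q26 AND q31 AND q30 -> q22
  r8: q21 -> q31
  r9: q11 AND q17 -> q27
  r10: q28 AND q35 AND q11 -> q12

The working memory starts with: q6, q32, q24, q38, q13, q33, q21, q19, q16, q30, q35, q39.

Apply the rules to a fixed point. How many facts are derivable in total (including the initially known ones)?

22

Round 1 — r1, r2, r3, r4, r8, derive q11, q7, q26, q28, q31.
Round 2 — r7, r10, derive q22, q12.
Round 3 — r5, derive q14.
Round 4 — r6, derive q17.
Round 5 — r9, derive q27.
Closure: {q11, q12, q13, q14, q16, q17, q19, q21, q22, q24, q26, q27, q28, q30, q31, q32, q33, q35, q38, q39, q6, q7} — 22 facts.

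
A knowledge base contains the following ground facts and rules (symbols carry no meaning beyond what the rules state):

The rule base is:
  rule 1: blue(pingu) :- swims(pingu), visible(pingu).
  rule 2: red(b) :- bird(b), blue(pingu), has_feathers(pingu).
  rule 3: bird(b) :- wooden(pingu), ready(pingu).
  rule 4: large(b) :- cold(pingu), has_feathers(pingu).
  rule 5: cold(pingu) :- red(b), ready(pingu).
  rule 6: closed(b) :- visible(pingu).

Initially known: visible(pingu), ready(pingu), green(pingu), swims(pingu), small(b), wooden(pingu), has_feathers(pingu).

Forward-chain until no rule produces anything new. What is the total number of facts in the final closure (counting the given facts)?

Round 1: rule 1 [blue(pingu) :- swims(pingu), visible(pingu).]; rule 3 [bird(b) :- wooden(pingu), ready(pingu).]; rule 6 [closed(b) :- visible(pingu).]. Adds blue(pingu), bird(b), closed(b).
Round 2: rule 2 [red(b) :- bird(b), blue(pingu), has_feathers(pingu).]. Adds red(b).
Round 3: rule 5 [cold(pingu) :- red(b), ready(pingu).]. Adds cold(pingu).
Round 4: rule 4 [large(b) :- cold(pingu), has_feathers(pingu).]. Adds large(b).
Closure: {bird(b), blue(pingu), closed(b), cold(pingu), green(pingu), has_feathers(pingu), large(b), ready(pingu), red(b), small(b), swims(pingu), visible(pingu), wooden(pingu)} — 13 facts.

13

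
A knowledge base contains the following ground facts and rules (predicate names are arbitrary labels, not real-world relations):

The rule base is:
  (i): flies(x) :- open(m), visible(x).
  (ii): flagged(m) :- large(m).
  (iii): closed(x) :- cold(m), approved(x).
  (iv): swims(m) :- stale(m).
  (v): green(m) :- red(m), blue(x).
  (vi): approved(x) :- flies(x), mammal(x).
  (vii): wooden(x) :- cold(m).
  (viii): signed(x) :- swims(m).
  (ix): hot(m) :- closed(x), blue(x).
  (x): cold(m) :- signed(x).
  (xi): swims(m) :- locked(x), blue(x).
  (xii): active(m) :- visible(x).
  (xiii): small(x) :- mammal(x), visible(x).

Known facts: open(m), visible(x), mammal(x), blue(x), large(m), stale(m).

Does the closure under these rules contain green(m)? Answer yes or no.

no

[1] (i) [flies(x) :- open(m), visible(x).]; (ii) [flagged(m) :- large(m).]; (iv) [swims(m) :- stale(m).]; (xii) [active(m) :- visible(x).]; (xiii) [small(x) :- mammal(x), visible(x).]. ⇒ new: flies(x), flagged(m), swims(m), active(m), small(x).
[2] (vi) [approved(x) :- flies(x), mammal(x).]; (viii) [signed(x) :- swims(m).]. ⇒ new: approved(x), signed(x).
[3] (x) [cold(m) :- signed(x).]. ⇒ new: cold(m).
[4] (iii) [closed(x) :- cold(m), approved(x).]; (vii) [wooden(x) :- cold(m).]. ⇒ new: closed(x), wooden(x).
[5] (ix) [hot(m) :- closed(x), blue(x).]. ⇒ new: hot(m).
Fixed point reached. green(m) is concluded only by (v); (v) needs red(m) (never derived).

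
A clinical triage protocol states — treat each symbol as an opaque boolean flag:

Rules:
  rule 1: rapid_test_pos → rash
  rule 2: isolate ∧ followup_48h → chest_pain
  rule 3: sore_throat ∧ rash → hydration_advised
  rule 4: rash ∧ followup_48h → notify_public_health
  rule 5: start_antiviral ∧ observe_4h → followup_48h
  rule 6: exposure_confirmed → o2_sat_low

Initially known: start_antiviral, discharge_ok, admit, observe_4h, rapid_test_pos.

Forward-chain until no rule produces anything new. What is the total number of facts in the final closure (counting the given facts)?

8

Round 1 fires rule 1, rule 5, giving rash, followup_48h.
Round 2 fires rule 4, giving notify_public_health.
Closure: {admit, discharge_ok, followup_48h, notify_public_health, observe_4h, rapid_test_pos, rash, start_antiviral} — 8 facts.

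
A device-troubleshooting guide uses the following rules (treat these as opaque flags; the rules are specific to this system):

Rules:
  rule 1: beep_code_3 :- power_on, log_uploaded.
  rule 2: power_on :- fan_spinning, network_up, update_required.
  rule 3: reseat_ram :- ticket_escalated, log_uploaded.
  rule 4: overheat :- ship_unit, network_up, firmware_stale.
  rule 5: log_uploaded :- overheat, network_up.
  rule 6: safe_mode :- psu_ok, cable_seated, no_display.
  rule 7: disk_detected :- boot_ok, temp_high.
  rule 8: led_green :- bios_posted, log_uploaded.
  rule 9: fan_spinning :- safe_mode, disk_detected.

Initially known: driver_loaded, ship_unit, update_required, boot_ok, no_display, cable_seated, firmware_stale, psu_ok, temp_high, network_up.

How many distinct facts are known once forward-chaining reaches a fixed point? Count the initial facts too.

17

[1] rule 4 [overheat :- ship_unit, network_up, firmware_stale.]; rule 6 [safe_mode :- psu_ok, cable_seated, no_display.]; rule 7 [disk_detected :- boot_ok, temp_high.]. ⇒ new: overheat, safe_mode, disk_detected.
[2] rule 5 [log_uploaded :- overheat, network_up.]; rule 9 [fan_spinning :- safe_mode, disk_detected.]. ⇒ new: log_uploaded, fan_spinning.
[3] rule 2 [power_on :- fan_spinning, network_up, update_required.]. ⇒ new: power_on.
[4] rule 1 [beep_code_3 :- power_on, log_uploaded.]. ⇒ new: beep_code_3.
Closure: {beep_code_3, boot_ok, cable_seated, disk_detected, driver_loaded, fan_spinning, firmware_stale, log_uploaded, network_up, no_display, overheat, power_on, psu_ok, safe_mode, ship_unit, temp_high, update_required} — 17 facts.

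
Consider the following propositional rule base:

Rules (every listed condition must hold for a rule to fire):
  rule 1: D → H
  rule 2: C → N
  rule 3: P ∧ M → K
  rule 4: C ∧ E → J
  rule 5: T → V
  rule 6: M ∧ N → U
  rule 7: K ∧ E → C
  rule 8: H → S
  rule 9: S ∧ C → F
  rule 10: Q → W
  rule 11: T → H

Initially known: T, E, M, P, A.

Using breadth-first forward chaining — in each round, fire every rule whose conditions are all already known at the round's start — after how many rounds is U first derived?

4

Round 1: rule 3 [P ∧ M → K]; rule 5 [T → V]; rule 11 [T → H]. Adds K, V, H.
Round 2: rule 7 [K ∧ E → C]; rule 8 [H → S]. Adds C, S.
Round 3: rule 2 [C → N]; rule 4 [C ∧ E → J]; rule 9 [S ∧ C → F]. Adds N, J, F.
Round 4: rule 6 [M ∧ N → U]. Adds U.
U first appears in round 4.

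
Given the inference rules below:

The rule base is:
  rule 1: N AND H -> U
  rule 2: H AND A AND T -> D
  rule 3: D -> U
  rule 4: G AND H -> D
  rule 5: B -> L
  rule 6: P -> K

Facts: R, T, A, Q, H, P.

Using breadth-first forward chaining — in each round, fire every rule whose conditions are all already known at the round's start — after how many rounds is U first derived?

Round 1: rule 2 [H AND A AND T -> D]; rule 6 [P -> K]. Adds D, K.
Round 2: rule 3 [D -> U]. Adds U.
U first appears in round 2.

2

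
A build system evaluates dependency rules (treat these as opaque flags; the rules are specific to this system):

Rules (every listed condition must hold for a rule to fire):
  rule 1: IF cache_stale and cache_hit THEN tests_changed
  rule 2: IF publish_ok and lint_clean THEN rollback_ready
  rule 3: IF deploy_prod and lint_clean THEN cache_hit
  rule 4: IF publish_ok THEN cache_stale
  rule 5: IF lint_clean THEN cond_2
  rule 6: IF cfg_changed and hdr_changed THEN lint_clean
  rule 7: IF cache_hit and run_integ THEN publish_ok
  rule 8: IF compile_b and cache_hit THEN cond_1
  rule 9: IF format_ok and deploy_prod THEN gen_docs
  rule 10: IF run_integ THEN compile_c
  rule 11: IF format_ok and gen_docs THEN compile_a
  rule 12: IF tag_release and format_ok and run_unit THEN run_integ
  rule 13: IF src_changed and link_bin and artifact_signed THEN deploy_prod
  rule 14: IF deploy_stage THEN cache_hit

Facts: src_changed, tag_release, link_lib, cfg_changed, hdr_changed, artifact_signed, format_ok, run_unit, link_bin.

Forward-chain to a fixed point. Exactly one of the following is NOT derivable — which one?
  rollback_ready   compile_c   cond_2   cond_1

cond_1

Round 1 fires rule 6, rule 12, rule 13, giving lint_clean, run_integ, deploy_prod.
Round 2 fires rule 3, rule 5, rule 9, rule 10, giving cache_hit, cond_2, gen_docs, compile_c.
Round 3 fires rule 7, rule 11, giving publish_ok, compile_a.
Round 4 fires rule 2, rule 4, giving rollback_ready, cache_stale.
Round 5 fires rule 1, giving tests_changed.
Derived: compile_c (round 2), cond_2 (round 2), rollback_ready (round 4). cond_1 never appears in any round.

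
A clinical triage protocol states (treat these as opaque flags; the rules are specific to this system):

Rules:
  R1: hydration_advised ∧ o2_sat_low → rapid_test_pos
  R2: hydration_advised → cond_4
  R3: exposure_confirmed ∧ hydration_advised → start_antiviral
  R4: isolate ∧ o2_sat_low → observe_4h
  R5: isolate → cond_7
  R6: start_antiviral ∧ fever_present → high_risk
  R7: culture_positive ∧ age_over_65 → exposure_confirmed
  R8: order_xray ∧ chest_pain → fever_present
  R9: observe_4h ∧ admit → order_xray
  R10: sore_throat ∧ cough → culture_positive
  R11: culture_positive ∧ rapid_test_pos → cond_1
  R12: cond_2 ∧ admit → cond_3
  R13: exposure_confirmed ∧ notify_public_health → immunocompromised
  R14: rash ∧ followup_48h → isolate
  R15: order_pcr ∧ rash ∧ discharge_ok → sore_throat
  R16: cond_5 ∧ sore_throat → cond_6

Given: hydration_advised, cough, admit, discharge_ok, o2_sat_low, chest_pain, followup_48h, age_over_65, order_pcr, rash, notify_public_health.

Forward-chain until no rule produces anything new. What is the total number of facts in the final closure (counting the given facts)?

25

Round 1: R1 [hydration_advised ∧ o2_sat_low → rapid_test_pos]; R2 [hydration_advised → cond_4]; R14 [rash ∧ followup_48h → isolate]; R15 [order_pcr ∧ rash ∧ discharge_ok → sore_throat]. Adds rapid_test_pos, cond_4, isolate, sore_throat.
Round 2: R4 [isolate ∧ o2_sat_low → observe_4h]; R5 [isolate → cond_7]; R10 [sore_throat ∧ cough → culture_positive]. Adds observe_4h, cond_7, culture_positive.
Round 3: R7 [culture_positive ∧ age_over_65 → exposure_confirmed]; R9 [observe_4h ∧ admit → order_xray]; R11 [culture_positive ∧ rapid_test_pos → cond_1]. Adds exposure_confirmed, order_xray, cond_1.
Round 4: R3 [exposure_confirmed ∧ hydration_advised → start_antiviral]; R8 [order_xray ∧ chest_pain → fever_present]; R13 [exposure_confirmed ∧ notify_public_health → immunocompromised]. Adds start_antiviral, fever_present, immunocompromised.
Round 5: R6 [start_antiviral ∧ fever_present → high_risk]. Adds high_risk.
Closure: {admit, age_over_65, chest_pain, cond_1, cond_4, cond_7, cough, culture_positive, discharge_ok, exposure_confirmed, fever_present, followup_48h, high_risk, hydration_advised, immunocompromised, isolate, notify_public_health, o2_sat_low, observe_4h, order_pcr, order_xray, rapid_test_pos, rash, sore_throat, start_antiviral} — 25 facts.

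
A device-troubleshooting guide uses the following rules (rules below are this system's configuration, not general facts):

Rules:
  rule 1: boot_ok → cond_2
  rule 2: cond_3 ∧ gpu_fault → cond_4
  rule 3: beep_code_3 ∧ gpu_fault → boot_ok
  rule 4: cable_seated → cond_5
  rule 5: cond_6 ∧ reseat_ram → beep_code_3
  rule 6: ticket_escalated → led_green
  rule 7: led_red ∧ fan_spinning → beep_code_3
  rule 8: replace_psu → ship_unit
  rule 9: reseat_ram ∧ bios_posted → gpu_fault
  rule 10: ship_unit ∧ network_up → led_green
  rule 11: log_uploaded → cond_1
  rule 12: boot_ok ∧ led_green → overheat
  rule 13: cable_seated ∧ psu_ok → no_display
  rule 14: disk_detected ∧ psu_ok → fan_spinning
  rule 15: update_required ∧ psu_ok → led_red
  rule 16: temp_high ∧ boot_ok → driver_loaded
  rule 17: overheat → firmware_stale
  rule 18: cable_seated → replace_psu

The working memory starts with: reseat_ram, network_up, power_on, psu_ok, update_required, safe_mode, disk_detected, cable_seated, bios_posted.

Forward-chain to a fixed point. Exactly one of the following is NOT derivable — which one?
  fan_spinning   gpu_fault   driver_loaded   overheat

Round 1: rule 4 [cable_seated → cond_5]; rule 9 [reseat_ram ∧ bios_posted → gpu_fault]; rule 13 [cable_seated ∧ psu_ok → no_display]; rule 14 [disk_detected ∧ psu_ok → fan_spinning]; rule 15 [update_required ∧ psu_ok → led_red]; rule 18 [cable_seated → replace_psu]. Adds cond_5, gpu_fault, no_display, fan_spinning, led_red, replace_psu.
Round 2: rule 7 [led_red ∧ fan_spinning → beep_code_3]; rule 8 [replace_psu → ship_unit]. Adds beep_code_3, ship_unit.
Round 3: rule 3 [beep_code_3 ∧ gpu_fault → boot_ok]; rule 10 [ship_unit ∧ network_up → led_green]. Adds boot_ok, led_green.
Round 4: rule 1 [boot_ok → cond_2]; rule 12 [boot_ok ∧ led_green → overheat]. Adds cond_2, overheat.
Round 5: rule 17 [overheat → firmware_stale]. Adds firmware_stale.
Derived: gpu_fault (round 1), fan_spinning (round 1), overheat (round 4). driver_loaded never appears in any round.

driver_loaded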